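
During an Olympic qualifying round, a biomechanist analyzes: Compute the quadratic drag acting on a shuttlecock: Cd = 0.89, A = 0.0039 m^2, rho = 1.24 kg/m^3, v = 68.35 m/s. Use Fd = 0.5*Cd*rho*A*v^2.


Fd = 0.5 * Cd * rho * A * v^2
Fd = 0.5 * 0.89 * 1.24 * 0.0039 * 68.35^2
v^2 = 4671.7225
Fd = 0.5 * 0.89 * 1.24 * 0.0039 * 4671.7225 = 10.0536 N

10.0536 N


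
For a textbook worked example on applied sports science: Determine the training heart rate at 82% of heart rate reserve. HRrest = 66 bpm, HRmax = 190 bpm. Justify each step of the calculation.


Target = HRrest + pct*(HRmax - HRrest)
Heart rate reserve = HRmax - HRrest = 190 - 66 = 124 bpm
Fraction = 82% = 0.82
Target = 66 + 0.82 * 124
Target = 66 + 101.68 = 167.68 bpm

167.68 bpm


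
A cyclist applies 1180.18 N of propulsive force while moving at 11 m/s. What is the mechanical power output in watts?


P = F * v
P = 1180.18 * 11
P = 12981.98 W

12981.98 W


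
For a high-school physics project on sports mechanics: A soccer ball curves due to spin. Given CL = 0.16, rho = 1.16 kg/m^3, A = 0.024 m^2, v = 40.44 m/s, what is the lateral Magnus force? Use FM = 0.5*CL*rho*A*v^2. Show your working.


FM = 0.5 * CL * rho * A * v^2
FM = 0.5 * 0.16 * 1.16 * 0.024 * 40.44^2
v^2 = 1635.3936
FM = 0.5 * 0.16 * 1.16 * 0.024 * 1635.3936 = 3.6423 N

3.6423 N


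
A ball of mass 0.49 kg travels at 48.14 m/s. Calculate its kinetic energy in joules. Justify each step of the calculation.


KE = 0.5 * m * v^2
KE = 0.5 * 0.49 * 48.14^2
KE = 0.5 * 0.49 * 2317.4596 = 567.7776 J

567.7776 J


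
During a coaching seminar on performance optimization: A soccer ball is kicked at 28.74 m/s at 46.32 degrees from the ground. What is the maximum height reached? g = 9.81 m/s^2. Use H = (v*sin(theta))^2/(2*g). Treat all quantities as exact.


H = (v*sin(theta))^2 / (2*g)
vy = v*sin(theta) = 28.74 * sin(46.32 deg) = 20.785 m/s
H = vy^2 / (2*g) = 432.0165 / (2*9.81)
H = 432.0165 / 19.62 = 22.0192 m

22.0192 m


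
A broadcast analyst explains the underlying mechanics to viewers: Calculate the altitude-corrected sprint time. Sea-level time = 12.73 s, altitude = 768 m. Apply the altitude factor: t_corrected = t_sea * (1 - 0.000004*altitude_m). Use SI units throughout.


Correction factor = 1 - 0.000004 * 768 = 0.996928
t_corrected = t_sea * factor = 12.73 * 0.996928
t_corrected = 12.6909 s

12.6909 s


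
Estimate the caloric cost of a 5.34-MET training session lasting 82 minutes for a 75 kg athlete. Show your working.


kcal = MET * mass * time_hr
Convert time: 82 min = 1.3667 hr
kcal = 5.34 * 75 * 1.3667
kcal = 547.35 kcal

547.35 kcal


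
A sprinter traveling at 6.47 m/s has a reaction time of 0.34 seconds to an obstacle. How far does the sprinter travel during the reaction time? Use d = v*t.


d = v * t
d = 6.47 * 0.34
d = 2.1998 m

2.1998 m


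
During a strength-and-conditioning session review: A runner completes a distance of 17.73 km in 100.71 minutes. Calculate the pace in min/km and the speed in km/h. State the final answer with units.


Pace = time / distance = 100.71 min / 17.73 km = 5.6802 min/km
Speed = distance / time_in_hours = 17.73 / 1.6785 hr
Speed = 10.563 km/h

5.6802 min/km, 10.563 km/h


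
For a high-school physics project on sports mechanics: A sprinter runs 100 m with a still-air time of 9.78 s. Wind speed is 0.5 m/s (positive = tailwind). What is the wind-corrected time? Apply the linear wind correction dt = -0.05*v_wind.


dt = -0.05 * v_wind = -0.05 * 0.5 = -0.025 s
t_corrected = t_still + dt = 9.78 + (-0.025)
t_corrected = 9.755 s

9.755 s


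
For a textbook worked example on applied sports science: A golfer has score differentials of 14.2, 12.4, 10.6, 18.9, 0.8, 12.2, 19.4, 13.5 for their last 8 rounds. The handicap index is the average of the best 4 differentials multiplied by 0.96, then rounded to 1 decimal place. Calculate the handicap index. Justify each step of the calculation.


All differentials: 14.2, 12.4, 10.6, 18.9, 0.8, 12.2, 19.4, 13.5
Sorted: 0.8, 10.6, 12.2, 12.4, 13.5, 14.2, 18.9, 19.4
Best 4: 0.8, 10.6, 12.2, 12.4
Average of best = 36 / 4 = 9
Raw index = 9 * 0.96 = 8.64
Handicap index = round(8.64, 1) = 8.6

8.6


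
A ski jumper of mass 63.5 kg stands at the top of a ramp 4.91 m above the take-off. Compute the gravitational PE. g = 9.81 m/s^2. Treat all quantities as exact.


PE = m * g * h
PE = 63.5 * 9.81 * 4.91
PE = 622.935 * 4.91 = 3058.6109 J

3058.6109 J


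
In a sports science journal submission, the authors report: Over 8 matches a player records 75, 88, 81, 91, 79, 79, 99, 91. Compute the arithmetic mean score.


Average = sum / n
Sum = 683
Average = 683 / 8 = 85.375

85.375


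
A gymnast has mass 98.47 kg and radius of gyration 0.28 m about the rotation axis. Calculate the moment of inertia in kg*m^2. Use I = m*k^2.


I = m * k^2
I = 98.47 * 0.28^2
I = 98.47 * 0.0784 = 7.72 kg*m^2

7.72 kg*m^2


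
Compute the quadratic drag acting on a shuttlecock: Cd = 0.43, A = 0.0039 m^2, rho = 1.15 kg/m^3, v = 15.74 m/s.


Fd = 0.5 * Cd * rho * A * v^2
Fd = 0.5 * 0.43 * 1.15 * 0.0039 * 15.74^2
v^2 = 247.7476
Fd = 0.5 * 0.43 * 1.15 * 0.0039 * 247.7476 = 0.2389 N

0.2389 N


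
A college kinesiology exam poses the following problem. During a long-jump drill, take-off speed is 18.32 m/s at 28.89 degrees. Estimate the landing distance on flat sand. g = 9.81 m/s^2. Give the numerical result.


R = v^2 * sin(2*theta) / g
Convert angle to radians: theta = 28.89 deg = 0.5042 rad
sin(2*theta) = sin(1.0085) = 0.846
R = 18.32^2 * 0.846 / 9.81
R = 335.6224 * 0.846 / 9.81 = 28.9438 m

28.9438 m


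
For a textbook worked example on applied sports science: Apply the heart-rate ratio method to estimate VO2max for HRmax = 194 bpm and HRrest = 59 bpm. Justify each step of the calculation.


VO2max = 15.3 * HRmax / HRrest
VO2max = 15.3 * 194 / 59
VO2max = 2968.2 / 59 = 50.3085 mL/kg/min

50.3085 mL/kg/min


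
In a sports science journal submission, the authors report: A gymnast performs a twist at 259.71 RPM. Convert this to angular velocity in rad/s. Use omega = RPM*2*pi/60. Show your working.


omega = RPM * 2 * pi / 60
omega = 259.71 * 2 * 3.14159 / 60
omega = 1631.8061 / 60 = 27.1968 rad/s

27.1968 rad/s


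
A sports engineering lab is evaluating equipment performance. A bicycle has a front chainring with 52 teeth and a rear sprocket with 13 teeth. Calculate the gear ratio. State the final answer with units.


GR = front_teeth / rear_teeth
GR = 52 / 13
GR = 4

4


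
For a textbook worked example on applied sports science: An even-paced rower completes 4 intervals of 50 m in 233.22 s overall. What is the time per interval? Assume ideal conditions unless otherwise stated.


Split time = total_time / n_laps = 233.22 / 4
Split time = 58.305 s per lap

58.305 s


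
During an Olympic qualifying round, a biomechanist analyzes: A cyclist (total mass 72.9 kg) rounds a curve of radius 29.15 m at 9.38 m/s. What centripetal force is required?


Fc = m * v^2 / r
v^2 = 9.38^2 = 87.9844
Fc = 72.9 * 87.9844 / 29.15
Fc = 6414.0628 / 29.15 = 220.0365 N

220.0365 N


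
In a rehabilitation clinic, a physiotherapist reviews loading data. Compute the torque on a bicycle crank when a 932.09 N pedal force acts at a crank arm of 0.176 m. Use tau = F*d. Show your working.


tau = F * d
tau = 932.09 * 0.176
tau = 164.0478 N*m

164.0478 N*m


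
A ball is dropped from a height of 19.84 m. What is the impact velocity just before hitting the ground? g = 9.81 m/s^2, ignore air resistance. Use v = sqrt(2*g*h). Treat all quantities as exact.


v = sqrt(2 * g * h)
v = sqrt(2 * 9.81 * 19.84)
v = sqrt(389.2608) = 19.7297 m/s

19.7297 m/s


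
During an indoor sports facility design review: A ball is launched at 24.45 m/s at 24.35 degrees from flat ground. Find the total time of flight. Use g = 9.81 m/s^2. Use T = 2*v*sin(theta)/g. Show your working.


T = 2*v*sin(theta)/g
sin(theta) = sin(24.35 deg) = 0.4123
T = 2*24.45*0.4123 / 9.81
T = 20.1619 / 9.81 = 2.0552 s

2.0552 s


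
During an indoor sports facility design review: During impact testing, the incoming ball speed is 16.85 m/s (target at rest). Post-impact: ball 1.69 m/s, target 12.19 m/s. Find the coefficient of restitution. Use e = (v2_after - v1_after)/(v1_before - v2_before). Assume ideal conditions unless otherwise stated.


e = (v2_after - v1_after) / (v1_before - v2_before)
Numerator = 12.19 - 1.69 = 10.5
Denominator = 16.85 - 0 = 16.85
e = 10.5 / 16.85 = 0.6231

0.6231


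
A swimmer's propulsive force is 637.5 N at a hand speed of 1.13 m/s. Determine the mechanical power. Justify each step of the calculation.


P = F * v
P = 637.5 * 1.13
P = 720.375 W

720.375 W


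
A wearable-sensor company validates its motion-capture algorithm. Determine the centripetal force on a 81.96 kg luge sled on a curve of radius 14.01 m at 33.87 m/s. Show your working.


Fc = m * v^2 / r
v^2 = 33.87^2 = 1147.1769
Fc = 81.96 * 1147.1769 / 14.01
Fc = 94022.6187 / 14.01 = 6711.1077 N

6711.1077 N


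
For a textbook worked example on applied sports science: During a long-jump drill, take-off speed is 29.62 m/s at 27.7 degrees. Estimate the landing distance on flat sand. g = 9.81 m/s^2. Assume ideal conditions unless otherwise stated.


R = v^2 * sin(2*theta) / g
Convert angle to radians: theta = 27.7 deg = 0.4835 rad
sin(2*theta) = sin(0.9669) = 0.8231
R = 29.62^2 * 0.8231 / 9.81
R = 877.3444 * 0.8231 / 9.81 = 73.6161 m

73.6161 m


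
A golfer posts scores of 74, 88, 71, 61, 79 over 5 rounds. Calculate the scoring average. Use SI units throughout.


Average = sum / n
Sum = 373
Average = 373 / 5 = 74.6

74.6


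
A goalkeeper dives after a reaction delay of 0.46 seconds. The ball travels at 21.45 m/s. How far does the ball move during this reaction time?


d = v * t
d = 21.45 * 0.46
d = 9.867 m

9.867 m


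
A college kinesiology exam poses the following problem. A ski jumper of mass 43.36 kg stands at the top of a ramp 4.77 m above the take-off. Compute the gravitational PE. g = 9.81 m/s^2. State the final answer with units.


PE = m * g * h
PE = 43.36 * 9.81 * 4.77
PE = 425.3616 * 4.77 = 2028.9748 J

2028.9748 J


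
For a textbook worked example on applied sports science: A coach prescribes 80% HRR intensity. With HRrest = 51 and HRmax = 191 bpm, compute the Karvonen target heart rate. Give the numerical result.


Target = HRrest + pct*(HRmax - HRrest)
Heart rate reserve = HRmax - HRrest = 191 - 51 = 140 bpm
Fraction = 80% = 0.8
Target = 51 + 0.8 * 140
Target = 51 + 112 = 163 bpm

163 bpm


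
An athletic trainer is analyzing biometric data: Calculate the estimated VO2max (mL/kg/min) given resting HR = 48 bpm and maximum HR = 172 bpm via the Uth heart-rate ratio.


VO2max = 15.3 * HRmax / HRrest
VO2max = 15.3 * 172 / 48
VO2max = 2631.6 / 48 = 54.825 mL/kg/min

54.825 mL/kg/min


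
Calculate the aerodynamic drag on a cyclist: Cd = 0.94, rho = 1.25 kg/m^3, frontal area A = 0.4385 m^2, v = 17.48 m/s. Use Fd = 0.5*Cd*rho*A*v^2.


Fd = 0.5 * Cd * rho * A * v^2
Fd = 0.5 * 0.94 * 1.25 * 0.4385 * 17.48^2
v^2 = 305.5504
Fd = 0.5 * 0.94 * 1.25 * 0.4385 * 305.5504 = 78.7155 N

78.7155 N


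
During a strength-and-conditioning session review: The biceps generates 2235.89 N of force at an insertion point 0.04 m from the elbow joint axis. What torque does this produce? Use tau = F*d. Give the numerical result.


tau = F * d
tau = 2235.89 * 0.04
tau = 89.4356 N*m

89.4356 N*m


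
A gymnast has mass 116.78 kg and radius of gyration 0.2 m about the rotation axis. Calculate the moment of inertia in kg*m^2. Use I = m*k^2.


I = m * k^2
I = 116.78 * 0.2^2
I = 116.78 * 0.04 = 4.6712 kg*m^2

4.6712 kg*m^2


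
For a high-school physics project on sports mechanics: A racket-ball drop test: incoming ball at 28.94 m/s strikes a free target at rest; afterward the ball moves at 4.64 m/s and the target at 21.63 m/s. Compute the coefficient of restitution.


e = (v2_after - v1_after) / (v1_before - v2_before)
Numerator = 21.63 - 4.64 = 16.99
Denominator = 28.94 - 0 = 28.94
e = 16.99 / 28.94 = 0.5871

0.5871


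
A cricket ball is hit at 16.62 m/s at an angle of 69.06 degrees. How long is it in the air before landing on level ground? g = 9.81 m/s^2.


T = 2*v*sin(theta)/g
sin(theta) = sin(69.06 deg) = 0.934
T = 2*16.62*0.934 / 9.81
T = 31.0447 / 9.81 = 3.1646 s

3.1646 s


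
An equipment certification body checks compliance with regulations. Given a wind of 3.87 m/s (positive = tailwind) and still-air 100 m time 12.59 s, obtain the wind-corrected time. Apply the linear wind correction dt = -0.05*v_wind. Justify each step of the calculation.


dt = -0.05 * v_wind = -0.05 * 3.87 = -0.1935 s
t_corrected = t_still + dt = 12.59 + (-0.1935)
t_corrected = 12.3965 s

12.3965 s


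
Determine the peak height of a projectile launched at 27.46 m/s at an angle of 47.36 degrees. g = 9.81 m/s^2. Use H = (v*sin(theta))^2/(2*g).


H = (v*sin(theta))^2 / (2*g)
vy = v*sin(theta) = 27.46 * sin(47.36 deg) = 20.2002 m/s
H = vy^2 / (2*g) = 408.0499 / (2*9.81)
H = 408.0499 / 19.62 = 20.7977 m

20.7977 m


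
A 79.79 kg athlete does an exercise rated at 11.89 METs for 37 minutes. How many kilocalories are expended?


kcal = MET * mass * time_hr
Convert time: 37 min = 0.6167 hr
kcal = 11.89 * 79.79 * 0.6167
kcal = 585.0336 kcal

585.0336 kcal


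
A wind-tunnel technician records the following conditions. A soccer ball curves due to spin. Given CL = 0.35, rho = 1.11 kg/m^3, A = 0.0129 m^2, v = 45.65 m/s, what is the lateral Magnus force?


FM = 0.5 * CL * rho * A * v^2
FM = 0.5 * 0.35 * 1.11 * 0.0129 * 45.65^2
v^2 = 2083.9225
FM = 0.5 * 0.35 * 1.11 * 0.0129 * 2083.9225 = 5.2219 N

5.2219 N


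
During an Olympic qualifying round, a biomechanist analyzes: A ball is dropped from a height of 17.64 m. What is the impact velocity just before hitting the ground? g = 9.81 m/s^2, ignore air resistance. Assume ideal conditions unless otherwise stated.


v = sqrt(2 * g * h)
v = sqrt(2 * 9.81 * 17.64)
v = sqrt(346.0968) = 18.6037 m/s

18.6037 m/s


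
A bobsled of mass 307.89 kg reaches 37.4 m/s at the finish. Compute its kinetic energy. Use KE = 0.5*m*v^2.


KE = 0.5 * m * v^2
KE = 0.5 * 307.89 * 37.4^2
KE = 0.5 * 307.89 * 1398.76 = 215332.1082 J

215332.1082 J


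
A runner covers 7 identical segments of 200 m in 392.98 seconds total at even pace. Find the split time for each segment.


Split time = total_time / n_laps = 392.98 / 7
Split time = 56.14 s per lap

56.14 s


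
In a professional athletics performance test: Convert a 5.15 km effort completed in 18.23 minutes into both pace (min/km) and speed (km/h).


Pace = time / distance = 18.23 min / 5.15 km = 3.5398 min/km
Speed = distance / time_in_hours = 5.15 / 0.3038 hr
Speed = 16.9501 km/h

3.5398 min/km, 16.9501 km/h


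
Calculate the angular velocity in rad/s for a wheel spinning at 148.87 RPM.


omega = RPM * 2 * pi / 60
omega = 148.87 * 2 * 3.14159 / 60
omega = 935.3778 / 60 = 15.5896 rad/s

15.5896 rad/s


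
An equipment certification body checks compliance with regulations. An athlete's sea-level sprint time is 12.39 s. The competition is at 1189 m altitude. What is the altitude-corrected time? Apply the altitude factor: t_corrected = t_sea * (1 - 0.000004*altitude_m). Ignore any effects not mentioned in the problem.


Correction factor = 1 - 0.000004 * 1189 = 0.995244
t_corrected = t_sea * factor = 12.39 * 0.995244
t_corrected = 12.3311 s

12.3311 s


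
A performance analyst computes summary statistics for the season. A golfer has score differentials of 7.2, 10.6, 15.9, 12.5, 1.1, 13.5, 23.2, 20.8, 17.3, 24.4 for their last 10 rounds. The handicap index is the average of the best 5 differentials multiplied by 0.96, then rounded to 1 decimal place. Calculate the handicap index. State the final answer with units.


All differentials: 7.2, 10.6, 15.9, 12.5, 1.1, 13.5, 23.2, 20.8, 17.3, 24.4
Sorted: 1.1, 7.2, 10.6, 12.5, 13.5, 15.9, 17.3, 20.8, 23.2, 24.4
Best 5: 1.1, 7.2, 10.6, 12.5, 13.5
Average of best = 44.9 / 5 = 8.98
Raw index = 8.98 * 0.96 = 8.6208
Handicap index = round(8.6208, 1) = 8.6

8.6


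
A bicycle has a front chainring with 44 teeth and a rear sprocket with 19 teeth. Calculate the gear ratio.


GR = front_teeth / rear_teeth
GR = 44 / 19
GR = 2.3158

2.3158


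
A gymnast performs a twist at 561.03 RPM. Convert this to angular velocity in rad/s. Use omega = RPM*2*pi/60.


omega = RPM * 2 * pi / 60
omega = 561.03 * 2 * 3.14159 / 60
omega = 3525.0555 / 60 = 58.7509 rad/s

58.7509 rad/s


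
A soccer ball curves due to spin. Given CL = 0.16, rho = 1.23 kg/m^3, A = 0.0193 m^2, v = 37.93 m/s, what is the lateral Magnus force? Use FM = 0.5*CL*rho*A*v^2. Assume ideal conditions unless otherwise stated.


FM = 0.5 * CL * rho * A * v^2
FM = 0.5 * 0.16 * 1.23 * 0.0193 * 37.93^2
v^2 = 1438.6849
FM = 0.5 * 0.16 * 1.23 * 0.0193 * 1438.6849 = 2.7322 N

2.7322 N


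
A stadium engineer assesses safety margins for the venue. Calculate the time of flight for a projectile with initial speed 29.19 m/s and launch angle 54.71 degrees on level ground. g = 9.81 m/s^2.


T = 2*v*sin(theta)/g
sin(theta) = sin(54.71 deg) = 0.8162
T = 2*29.19*0.8162 / 9.81
T = 47.652 / 9.81 = 4.8575 s

4.8575 s


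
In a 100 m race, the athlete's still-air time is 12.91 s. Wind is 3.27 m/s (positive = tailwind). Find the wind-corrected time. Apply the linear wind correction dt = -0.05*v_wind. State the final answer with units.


dt = -0.05 * v_wind = -0.05 * 3.27 = -0.1635 s
t_corrected = t_still + dt = 12.91 + (-0.1635)
t_corrected = 12.7465 s

12.7465 s


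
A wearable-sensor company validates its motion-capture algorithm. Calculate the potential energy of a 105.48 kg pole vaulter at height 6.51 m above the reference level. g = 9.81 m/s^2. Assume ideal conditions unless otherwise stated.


PE = m * g * h
PE = 105.48 * 9.81 * 6.51
PE = 1034.7588 * 6.51 = 6736.2798 J

6736.2798 J


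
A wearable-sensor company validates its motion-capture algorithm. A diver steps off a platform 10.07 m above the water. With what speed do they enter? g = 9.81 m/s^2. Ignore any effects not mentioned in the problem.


v = sqrt(2 * g * h)
v = sqrt(2 * 9.81 * 10.07)
v = sqrt(197.5734) = 14.0561 m/s

14.0561 m/s


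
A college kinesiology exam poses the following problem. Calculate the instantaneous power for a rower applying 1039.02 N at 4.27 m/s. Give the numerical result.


P = F * v
P = 1039.02 * 4.27
P = 4436.6154 W

4436.6154 W


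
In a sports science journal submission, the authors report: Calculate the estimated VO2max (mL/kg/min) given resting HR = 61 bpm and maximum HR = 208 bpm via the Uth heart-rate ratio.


VO2max = 15.3 * HRmax / HRrest
VO2max = 15.3 * 208 / 61
VO2max = 3182.4 / 61 = 52.1705 mL/kg/min

52.1705 mL/kg/min


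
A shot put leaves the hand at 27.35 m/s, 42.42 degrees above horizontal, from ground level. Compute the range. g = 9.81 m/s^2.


R = v^2 * sin(2*theta) / g
Convert angle to radians: theta = 42.42 deg = 0.7404 rad
sin(2*theta) = sin(1.4807) = 0.9959
R = 27.35^2 * 0.9959 / 9.81
R = 748.0225 * 0.9959 / 9.81 = 75.942 m

75.942 m


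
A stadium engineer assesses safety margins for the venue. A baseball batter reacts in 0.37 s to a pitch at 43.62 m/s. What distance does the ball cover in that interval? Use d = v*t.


d = v * t
d = 43.62 * 0.37
d = 16.1394 m

16.1394 m


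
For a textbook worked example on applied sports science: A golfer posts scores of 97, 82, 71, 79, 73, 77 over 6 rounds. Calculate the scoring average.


Average = sum / n
Sum = 479
Average = 479 / 6 = 79.8333

79.8333


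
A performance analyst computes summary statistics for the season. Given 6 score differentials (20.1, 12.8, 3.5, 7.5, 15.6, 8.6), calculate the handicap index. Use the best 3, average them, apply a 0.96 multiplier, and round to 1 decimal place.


All differentials: 20.1, 12.8, 3.5, 7.5, 15.6, 8.6
Sorted: 3.5, 7.5, 8.6, 12.8, 15.6, 20.1
Best 3: 3.5, 7.5, 8.6
Average of best = 19.6 / 3 = 6.5333
Raw index = 6.5333 * 0.96 = 6.272
Handicap index = round(6.272, 1) = 6.3

6.3


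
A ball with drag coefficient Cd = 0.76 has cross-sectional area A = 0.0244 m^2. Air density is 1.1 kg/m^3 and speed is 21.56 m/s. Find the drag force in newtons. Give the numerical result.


Fd = 0.5 * Cd * rho * A * v^2
Fd = 0.5 * 0.76 * 1.1 * 0.0244 * 21.56^2
v^2 = 464.8336
Fd = 0.5 * 0.76 * 1.1 * 0.0244 * 464.8336 = 4.7409 N

4.7409 N


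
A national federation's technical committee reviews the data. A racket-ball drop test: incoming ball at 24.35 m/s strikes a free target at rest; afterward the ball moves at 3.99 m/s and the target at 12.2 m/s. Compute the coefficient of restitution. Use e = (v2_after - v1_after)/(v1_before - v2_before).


e = (v2_after - v1_after) / (v1_before - v2_before)
Numerator = 12.2 - 3.99 = 8.21
Denominator = 24.35 - 0 = 24.35
e = 8.21 / 24.35 = 0.3372

0.3372


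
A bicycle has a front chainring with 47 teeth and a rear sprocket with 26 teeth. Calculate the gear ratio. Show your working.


GR = front_teeth / rear_teeth
GR = 47 / 26
GR = 1.8077

1.8077


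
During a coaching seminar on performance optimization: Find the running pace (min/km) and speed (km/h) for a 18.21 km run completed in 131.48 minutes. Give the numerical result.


Pace = time / distance = 131.48 min / 18.21 km = 7.2202 min/km
Speed = distance / time_in_hours = 18.21 / 2.1913 hr
Speed = 8.31 km/h

7.2202 min/km, 8.31 km/h


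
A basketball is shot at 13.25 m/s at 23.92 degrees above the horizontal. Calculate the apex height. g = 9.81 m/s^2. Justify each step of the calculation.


H = (v*sin(theta))^2 / (2*g)
vy = v*sin(theta) = 13.25 * sin(23.92 deg) = 5.3724 m/s
H = vy^2 / (2*g) = 28.8622 / (2*9.81)
H = 28.8622 / 19.62 = 1.4711 m

1.4711 m


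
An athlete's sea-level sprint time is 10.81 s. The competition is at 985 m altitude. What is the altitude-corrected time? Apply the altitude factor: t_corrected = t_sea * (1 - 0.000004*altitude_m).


Correction factor = 1 - 0.000004 * 985 = 0.99606
t_corrected = t_sea * factor = 10.81 * 0.99606
t_corrected = 10.7674 s

10.7674 s


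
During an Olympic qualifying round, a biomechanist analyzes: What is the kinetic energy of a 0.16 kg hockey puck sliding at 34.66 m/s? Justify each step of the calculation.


KE = 0.5 * m * v^2
KE = 0.5 * 0.16 * 34.66^2
KE = 0.5 * 0.16 * 1201.3156 = 96.1052 J

96.1052 J


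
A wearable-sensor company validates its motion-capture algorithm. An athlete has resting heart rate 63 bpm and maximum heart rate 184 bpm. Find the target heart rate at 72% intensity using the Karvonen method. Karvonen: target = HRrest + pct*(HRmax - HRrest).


Target = HRrest + pct*(HRmax - HRrest)
Heart rate reserve = HRmax - HRrest = 184 - 63 = 121 bpm
Fraction = 72% = 0.72
Target = 63 + 0.72 * 121
Target = 63 + 87.12 = 150.12 bpm

150.12 bpm


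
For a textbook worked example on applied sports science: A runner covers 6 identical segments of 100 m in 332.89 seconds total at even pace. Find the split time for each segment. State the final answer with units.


Split time = total_time / n_laps = 332.89 / 6
Split time = 55.4817 s per lap

55.4817 s


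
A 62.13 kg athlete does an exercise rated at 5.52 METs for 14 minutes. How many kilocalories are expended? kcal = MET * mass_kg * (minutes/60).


kcal = MET * mass * time_hr
Convert time: 14 min = 0.2333 hr
kcal = 5.52 * 62.13 * 0.2333
kcal = 80.0234 kcal

80.0234 kcal


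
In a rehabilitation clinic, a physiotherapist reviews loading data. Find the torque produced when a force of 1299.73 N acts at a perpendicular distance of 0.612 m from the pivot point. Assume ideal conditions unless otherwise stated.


tau = F * d
tau = 1299.73 * 0.612
tau = 795.4348 N*m

795.4348 N*m


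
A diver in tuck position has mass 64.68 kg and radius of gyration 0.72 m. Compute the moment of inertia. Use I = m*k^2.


I = m * k^2
I = 64.68 * 0.72^2
I = 64.68 * 0.5184 = 33.5301 kg*m^2

33.5301 kg*m^2


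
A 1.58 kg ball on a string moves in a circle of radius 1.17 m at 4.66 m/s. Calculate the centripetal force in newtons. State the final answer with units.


Fc = m * v^2 / r
v^2 = 4.66^2 = 21.7156
Fc = 1.58 * 21.7156 / 1.17
Fc = 34.3106 / 1.17 = 29.3253 N

29.3253 N


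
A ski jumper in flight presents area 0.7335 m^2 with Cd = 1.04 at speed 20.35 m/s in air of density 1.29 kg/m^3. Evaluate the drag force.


Fd = 0.5 * Cd * rho * A * v^2
Fd = 0.5 * 1.04 * 1.29 * 0.7335 * 20.35^2
v^2 = 414.1225
Fd = 0.5 * 1.04 * 1.29 * 0.7335 * 414.1225 = 203.7614 N

203.7614 N


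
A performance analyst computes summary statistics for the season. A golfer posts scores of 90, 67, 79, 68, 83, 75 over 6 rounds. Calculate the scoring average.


Average = sum / n
Sum = 462
Average = 462 / 6 = 77

77


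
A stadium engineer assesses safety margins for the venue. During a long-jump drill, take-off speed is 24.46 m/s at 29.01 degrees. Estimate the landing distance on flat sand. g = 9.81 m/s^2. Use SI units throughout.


R = v^2 * sin(2*theta) / g
Convert angle to radians: theta = 29.01 deg = 0.5063 rad
sin(2*theta) = sin(1.0126) = 0.8482
R = 24.46^2 * 0.8482 / 9.81
R = 598.2916 * 0.8482 / 9.81 = 51.732 m

51.732 m


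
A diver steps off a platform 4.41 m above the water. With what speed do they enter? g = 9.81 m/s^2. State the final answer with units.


v = sqrt(2 * g * h)
v = sqrt(2 * 9.81 * 4.41)
v = sqrt(86.5242) = 9.3018 m/s

9.3018 m/s


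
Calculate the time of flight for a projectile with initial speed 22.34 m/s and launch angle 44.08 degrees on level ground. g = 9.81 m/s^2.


T = 2*v*sin(theta)/g
sin(theta) = sin(44.08 deg) = 0.6957
T = 2*22.34*0.6957 / 9.81
T = 31.0822 / 9.81 = 3.1684 s

3.1684 s


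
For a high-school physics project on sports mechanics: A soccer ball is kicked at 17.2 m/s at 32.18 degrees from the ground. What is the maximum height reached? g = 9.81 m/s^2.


H = (v*sin(theta))^2 / (2*g)
vy = v*sin(theta) = 17.2 * sin(32.18 deg) = 9.1604 m/s
H = vy^2 / (2*g) = 83.9128 / (2*9.81)
H = 83.9128 / 19.62 = 4.2769 m

4.2769 m


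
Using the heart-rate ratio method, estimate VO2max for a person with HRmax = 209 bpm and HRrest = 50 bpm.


VO2max = 15.3 * HRmax / HRrest
VO2max = 15.3 * 209 / 50
VO2max = 3197.7 / 50 = 63.954 mL/kg/min

63.954 mL/kg/min


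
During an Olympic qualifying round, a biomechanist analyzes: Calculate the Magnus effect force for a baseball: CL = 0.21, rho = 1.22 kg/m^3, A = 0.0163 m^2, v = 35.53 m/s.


FM = 0.5 * CL * rho * A * v^2
FM = 0.5 * 0.21 * 1.22 * 0.0163 * 35.53^2
v^2 = 1262.3809
FM = 0.5 * 0.21 * 1.22 * 0.0163 * 1262.3809 = 2.6359 N

2.6359 N


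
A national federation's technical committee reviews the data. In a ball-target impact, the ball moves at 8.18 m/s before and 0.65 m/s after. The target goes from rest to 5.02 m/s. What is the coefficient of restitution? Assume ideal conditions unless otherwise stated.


e = (v2_after - v1_after) / (v1_before - v2_before)
Numerator = 5.02 - 0.65 = 4.37
Denominator = 8.18 - 0 = 8.18
e = 4.37 / 8.18 = 0.5342

0.5342


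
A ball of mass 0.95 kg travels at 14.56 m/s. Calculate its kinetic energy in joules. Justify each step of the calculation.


KE = 0.5 * m * v^2
KE = 0.5 * 0.95 * 14.56^2
KE = 0.5 * 0.95 * 211.9936 = 100.697 J

100.697 J


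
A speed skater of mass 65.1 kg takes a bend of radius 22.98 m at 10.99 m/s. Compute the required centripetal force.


Fc = m * v^2 / r
v^2 = 10.99^2 = 120.7801
Fc = 65.1 * 120.7801 / 22.98
Fc = 7862.7845 / 22.98 = 342.1577 N

342.1577 N


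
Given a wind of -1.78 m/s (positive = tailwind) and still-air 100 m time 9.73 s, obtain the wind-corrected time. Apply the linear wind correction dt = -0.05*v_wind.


dt = -0.05 * v_wind = -0.05 * -1.78 = 0.089 s
t_corrected = t_still + dt = 9.73 + (0.089)
t_corrected = 9.819 s

9.819 s


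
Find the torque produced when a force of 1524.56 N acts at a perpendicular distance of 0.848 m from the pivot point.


tau = F * d
tau = 1524.56 * 0.848
tau = 1292.8269 N*m

1292.8269 N*m


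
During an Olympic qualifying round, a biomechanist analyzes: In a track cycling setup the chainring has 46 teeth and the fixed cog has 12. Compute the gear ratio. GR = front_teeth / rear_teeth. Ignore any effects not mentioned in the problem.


GR = front_teeth / rear_teeth
GR = 46 / 12
GR = 3.8333

3.8333


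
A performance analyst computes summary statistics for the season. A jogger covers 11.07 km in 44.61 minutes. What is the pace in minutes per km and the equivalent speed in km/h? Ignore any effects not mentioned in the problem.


Pace = time / distance = 44.61 min / 11.07 km = 4.0298 min/km
Speed = distance / time_in_hours = 11.07 / 0.7435 hr
Speed = 14.889 km/h

4.0298 min/km, 14.889 km/h


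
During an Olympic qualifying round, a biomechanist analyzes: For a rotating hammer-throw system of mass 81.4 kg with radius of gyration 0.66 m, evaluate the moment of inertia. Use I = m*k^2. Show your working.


I = m * k^2
I = 81.4 * 0.66^2
I = 81.4 * 0.4356 = 35.4578 kg*m^2

35.4578 kg*m^2


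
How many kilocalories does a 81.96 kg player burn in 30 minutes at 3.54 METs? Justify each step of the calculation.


kcal = MET * mass * time_hr
Convert time: 30 min = 0.5 hr
kcal = 3.54 * 81.96 * 0.5
kcal = 145.0692 kcal

145.0692 kcal


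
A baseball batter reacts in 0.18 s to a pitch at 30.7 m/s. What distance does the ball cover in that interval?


d = v * t
d = 30.7 * 0.18
d = 5.526 m

5.526 m


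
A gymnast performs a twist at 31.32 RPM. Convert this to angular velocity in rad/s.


omega = RPM * 2 * pi / 60
omega = 31.32 * 2 * 3.14159 / 60
omega = 196.7894 / 60 = 3.2798 rad/s

3.2798 rad/s


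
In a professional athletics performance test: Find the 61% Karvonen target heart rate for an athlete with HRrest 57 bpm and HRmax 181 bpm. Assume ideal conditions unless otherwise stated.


Target = HRrest + pct*(HRmax - HRrest)
Heart rate reserve = HRmax - HRrest = 181 - 57 = 124 bpm
Fraction = 61% = 0.61
Target = 57 + 0.61 * 124
Target = 57 + 75.64 = 132.64 bpm

132.64 bpm


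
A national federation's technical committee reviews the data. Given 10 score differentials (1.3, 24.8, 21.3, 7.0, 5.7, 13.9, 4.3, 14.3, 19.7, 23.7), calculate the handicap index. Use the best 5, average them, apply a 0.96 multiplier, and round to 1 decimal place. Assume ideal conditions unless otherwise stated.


All differentials: 1.3, 24.8, 21.3, 7.0, 5.7, 13.9, 4.3, 14.3, 19.7, 23.7
Sorted: 1.3, 4.3, 5.7, 7.0, 13.9, 14.3, 19.7, 21.3, 23.7, 24.8
Best 5: 1.3, 4.3, 5.7, 7.0, 13.9
Average of best = 32.2 / 5 = 6.44
Raw index = 6.44 * 0.96 = 6.1824
Handicap index = round(6.1824, 1) = 6.2

6.2


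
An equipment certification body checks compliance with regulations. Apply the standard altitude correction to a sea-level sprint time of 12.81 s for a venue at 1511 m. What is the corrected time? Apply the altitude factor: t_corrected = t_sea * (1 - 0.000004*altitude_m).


Correction factor = 1 - 0.000004 * 1511 = 0.993956
t_corrected = t_sea * factor = 12.81 * 0.993956
t_corrected = 12.7326 s

12.7326 s


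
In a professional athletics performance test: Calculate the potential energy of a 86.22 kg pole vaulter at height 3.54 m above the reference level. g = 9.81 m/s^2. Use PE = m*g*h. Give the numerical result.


PE = m * g * h
PE = 86.22 * 9.81 * 3.54
PE = 845.8182 * 3.54 = 2994.1964 J

2994.1964 J


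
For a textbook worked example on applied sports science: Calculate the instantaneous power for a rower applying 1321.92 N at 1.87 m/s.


P = F * v
P = 1321.92 * 1.87
P = 2471.9904 W

2471.9904 W


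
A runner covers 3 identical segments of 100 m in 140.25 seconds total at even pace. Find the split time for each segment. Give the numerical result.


Split time = total_time / n_laps = 140.25 / 3
Split time = 46.75 s per lap

46.75 s


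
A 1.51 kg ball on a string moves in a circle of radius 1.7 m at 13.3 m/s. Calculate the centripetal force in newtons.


Fc = m * v^2 / r
v^2 = 13.3^2 = 176.89
Fc = 1.51 * 176.89 / 1.7
Fc = 267.1039 / 1.7 = 157.1199 N

157.1199 N


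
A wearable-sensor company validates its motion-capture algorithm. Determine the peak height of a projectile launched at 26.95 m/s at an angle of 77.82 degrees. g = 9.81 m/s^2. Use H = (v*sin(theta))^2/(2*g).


H = (v*sin(theta))^2 / (2*g)
vy = v*sin(theta) = 26.95 * sin(77.82 deg) = 26.3433 m/s
H = vy^2 / (2*g) = 693.9718 / (2*9.81)
H = 693.9718 / 19.62 = 35.3706 m

35.3706 m


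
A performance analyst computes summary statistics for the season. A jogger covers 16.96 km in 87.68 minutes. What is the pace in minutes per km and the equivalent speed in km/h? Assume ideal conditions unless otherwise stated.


Pace = time / distance = 87.68 min / 16.96 km = 5.1698 min/km
Speed = distance / time_in_hours = 16.96 / 1.4613 hr
Speed = 11.6058 km/h

5.1698 min/km, 11.6058 km/h


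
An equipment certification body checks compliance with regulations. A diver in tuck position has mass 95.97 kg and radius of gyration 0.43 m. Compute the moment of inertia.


I = m * k^2
I = 95.97 * 0.43^2
I = 95.97 * 0.1849 = 17.7449 kg*m^2

17.7449 kg*m^2


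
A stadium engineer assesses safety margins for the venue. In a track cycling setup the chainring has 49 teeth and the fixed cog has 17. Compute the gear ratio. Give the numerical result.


GR = front_teeth / rear_teeth
GR = 49 / 17
GR = 2.8824

2.8824


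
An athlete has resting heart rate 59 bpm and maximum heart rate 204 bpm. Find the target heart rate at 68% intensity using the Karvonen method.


Target = HRrest + pct*(HRmax - HRrest)
Heart rate reserve = HRmax - HRrest = 204 - 59 = 145 bpm
Fraction = 68% = 0.68
Target = 59 + 0.68 * 145
Target = 59 + 98.6 = 157.6 bpm

157.6 bpm


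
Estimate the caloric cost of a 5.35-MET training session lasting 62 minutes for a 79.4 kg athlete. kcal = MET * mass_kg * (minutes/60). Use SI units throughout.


kcal = MET * mass * time_hr
Convert time: 62 min = 1.0333 hr
kcal = 5.35 * 79.4 * 1.0333
kcal = 438.9497 kcal

438.9497 kcal


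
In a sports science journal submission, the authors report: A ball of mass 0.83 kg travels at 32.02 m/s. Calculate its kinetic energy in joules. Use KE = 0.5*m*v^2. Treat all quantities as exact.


KE = 0.5 * m * v^2
KE = 0.5 * 0.83 * 32.02^2
KE = 0.5 * 0.83 * 1025.2804 = 425.4914 J

425.4914 J


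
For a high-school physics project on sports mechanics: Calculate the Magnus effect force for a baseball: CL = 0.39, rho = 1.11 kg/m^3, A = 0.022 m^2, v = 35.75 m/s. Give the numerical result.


FM = 0.5 * CL * rho * A * v^2
FM = 0.5 * 0.39 * 1.11 * 0.022 * 35.75^2
v^2 = 1278.0625
FM = 0.5 * 0.39 * 1.11 * 0.022 * 1278.0625 = 6.086 N

6.086 N


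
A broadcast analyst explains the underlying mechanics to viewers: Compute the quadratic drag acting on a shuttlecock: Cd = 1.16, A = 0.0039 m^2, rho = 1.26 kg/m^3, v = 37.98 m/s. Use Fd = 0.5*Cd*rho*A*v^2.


Fd = 0.5 * Cd * rho * A * v^2
Fd = 0.5 * 1.16 * 1.26 * 0.0039 * 37.98^2
v^2 = 1442.4804
Fd = 0.5 * 1.16 * 1.26 * 0.0039 * 1442.4804 = 4.1112 N

4.1112 N


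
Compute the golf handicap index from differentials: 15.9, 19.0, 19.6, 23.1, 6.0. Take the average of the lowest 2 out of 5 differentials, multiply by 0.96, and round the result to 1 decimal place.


All differentials: 15.9, 19.0, 19.6, 23.1, 6.0
Sorted: 6.0, 15.9, 19.0, 19.6, 23.1
Best 2: 6.0, 15.9
Average of best = 21.9 / 2 = 10.95
Raw index = 10.95 * 0.96 = 10.512
Handicap index = round(10.512, 1) = 10.5

10.5


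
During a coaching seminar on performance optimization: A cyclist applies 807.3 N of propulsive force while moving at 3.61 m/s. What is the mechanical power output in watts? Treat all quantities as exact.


P = F * v
P = 807.3 * 3.61
P = 2914.353 W

2914.353 W


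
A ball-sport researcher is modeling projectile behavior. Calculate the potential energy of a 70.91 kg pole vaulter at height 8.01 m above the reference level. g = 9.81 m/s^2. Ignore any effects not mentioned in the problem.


PE = m * g * h
PE = 70.91 * 9.81 * 8.01
PE = 695.6271 * 8.01 = 5571.9731 J

5571.9731 J


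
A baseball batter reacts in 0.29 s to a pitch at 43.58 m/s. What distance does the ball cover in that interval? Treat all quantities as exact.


d = v * t
d = 43.58 * 0.29
d = 12.6382 m

12.6382 m


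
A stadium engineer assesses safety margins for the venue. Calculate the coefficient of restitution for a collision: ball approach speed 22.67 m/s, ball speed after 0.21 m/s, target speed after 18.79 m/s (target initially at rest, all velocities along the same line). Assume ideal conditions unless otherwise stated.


e = (v2_after - v1_after) / (v1_before - v2_before)
Numerator = 18.79 - 0.21 = 18.58
Denominator = 22.67 - 0 = 22.67
e = 18.58 / 22.67 = 0.8196

0.8196


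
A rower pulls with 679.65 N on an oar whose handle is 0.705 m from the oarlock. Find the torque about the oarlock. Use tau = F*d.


tau = F * d
tau = 679.65 * 0.705
tau = 479.1532 N*m

479.1532 N*m


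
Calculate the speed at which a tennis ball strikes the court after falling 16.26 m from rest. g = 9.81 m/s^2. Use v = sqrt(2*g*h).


v = sqrt(2 * g * h)
v = sqrt(2 * 9.81 * 16.26)
v = sqrt(319.0212) = 17.8612 m/s

17.8612 m/s


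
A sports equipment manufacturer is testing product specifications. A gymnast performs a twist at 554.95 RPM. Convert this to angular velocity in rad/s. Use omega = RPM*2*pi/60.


omega = RPM * 2 * pi / 60
omega = 554.95 * 2 * 3.14159 / 60
omega = 3486.8537 / 60 = 58.1142 rad/s

58.1142 rad/s


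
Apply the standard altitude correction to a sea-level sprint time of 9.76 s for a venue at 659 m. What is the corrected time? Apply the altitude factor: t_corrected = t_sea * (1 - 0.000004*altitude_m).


Correction factor = 1 - 0.000004 * 659 = 0.997364
t_corrected = t_sea * factor = 9.76 * 0.997364
t_corrected = 9.7343 s

9.7343 s


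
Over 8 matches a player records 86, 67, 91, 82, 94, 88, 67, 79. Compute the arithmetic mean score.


Average = sum / n
Sum = 654
Average = 654 / 8 = 81.75

81.75


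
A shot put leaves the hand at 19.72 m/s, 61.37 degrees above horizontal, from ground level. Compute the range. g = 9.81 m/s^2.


R = v^2 * sin(2*theta) / g
Convert angle to radians: theta = 61.37 deg = 1.0711 rad
sin(2*theta) = sin(2.1422) = 0.8411
R = 19.72^2 * 0.8411 / 9.81
R = 388.8784 * 0.8411 / 9.81 = 33.3434 m

33.3434 m


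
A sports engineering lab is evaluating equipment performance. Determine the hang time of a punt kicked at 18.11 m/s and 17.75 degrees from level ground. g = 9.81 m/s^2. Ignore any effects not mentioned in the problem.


T = 2*v*sin(theta)/g
sin(theta) = sin(17.75 deg) = 0.3049
T = 2*18.11*0.3049 / 9.81
T = 11.0422 / 9.81 = 1.1256 s

1.1256 s


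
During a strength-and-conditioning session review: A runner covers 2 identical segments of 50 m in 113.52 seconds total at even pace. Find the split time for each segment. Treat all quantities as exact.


Split time = total_time / n_laps = 113.52 / 2
Split time = 56.76 s per lap

56.76 s


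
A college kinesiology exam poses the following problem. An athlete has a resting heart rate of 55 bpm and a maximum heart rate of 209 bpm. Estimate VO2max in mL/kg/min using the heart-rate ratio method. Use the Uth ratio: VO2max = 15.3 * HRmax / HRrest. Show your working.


VO2max = 15.3 * HRmax / HRrest
VO2max = 15.3 * 209 / 55
VO2max = 3197.7 / 55 = 58.14 mL/kg/min

58.14 mL/kg/min


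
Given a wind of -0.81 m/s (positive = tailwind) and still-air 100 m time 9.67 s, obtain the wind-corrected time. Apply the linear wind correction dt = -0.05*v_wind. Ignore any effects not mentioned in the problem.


dt = -0.05 * v_wind = -0.05 * -0.81 = 0.0405 s
t_corrected = t_still + dt = 9.67 + (0.0405)
t_corrected = 9.7105 s

9.7105 s


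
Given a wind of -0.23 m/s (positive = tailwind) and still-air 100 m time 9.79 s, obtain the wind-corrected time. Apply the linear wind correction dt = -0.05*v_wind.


dt = -0.05 * v_wind = -0.05 * -0.23 = 0.0115 s
t_corrected = t_still + dt = 9.79 + (0.0115)
t_corrected = 9.8015 s

9.8015 s
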